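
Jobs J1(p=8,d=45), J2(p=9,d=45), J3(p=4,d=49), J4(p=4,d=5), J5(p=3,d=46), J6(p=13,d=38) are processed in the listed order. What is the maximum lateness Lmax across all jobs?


Lateness per job (L = C - d):
  J1: C=8, d=45, L=-37
  J2: C=17, d=45, L=-28
  J3: C=21, d=49, L=-28
  J4: C=25, d=5, L=20
  J5: C=28, d=46, L=-18
  J6: C=41, d=38, L=3
Lmax = max(-37, -28, -28, 20, -18, 3)
= 20


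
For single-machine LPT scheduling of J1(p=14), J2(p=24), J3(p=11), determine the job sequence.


LPT: sort by longest processing time first
  J2: p=24
  J1: p=14
  J3: p=11
Order: J2 → J1 → J3


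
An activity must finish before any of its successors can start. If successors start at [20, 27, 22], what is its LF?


LF = min of all successor start times
Successors start at: [20, 27, 22]
LF = min(20, 27, 22)
= 20


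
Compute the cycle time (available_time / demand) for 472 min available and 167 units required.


Cycle time = available time / demand
= 472 / 167
= 2.83 min/unit


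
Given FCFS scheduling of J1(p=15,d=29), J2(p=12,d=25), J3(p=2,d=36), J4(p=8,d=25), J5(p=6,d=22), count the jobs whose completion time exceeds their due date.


Completion vs due date:
  J1: C=15, d=29 → on time
  J2: C=27, d=25 → TARDY
  J3: C=29, d=36 → on time
  J4: C=37, d=25 → TARDY
  J5: C=43, d=22 → TARDY
Tardy jobs: J2, J4, J5
Count = 3


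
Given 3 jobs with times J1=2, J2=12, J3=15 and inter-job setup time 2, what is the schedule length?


Makespan = Σ processing + (n-1) × setup
= (2 + 12 + 15) + (3-1)×2
= 29 + 4
= 33 time units


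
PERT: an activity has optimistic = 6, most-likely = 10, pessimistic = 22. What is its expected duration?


te = (o + 4m + p) / 6
= (6 + 4×10 + 22) / 6
= (6 + 40 + 22) / 6
= 68 / 6
= 11.33


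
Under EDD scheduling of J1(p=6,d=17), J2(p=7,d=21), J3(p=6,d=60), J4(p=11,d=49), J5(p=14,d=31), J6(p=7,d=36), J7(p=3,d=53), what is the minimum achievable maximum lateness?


EDD order: J1 → J2 → J5 → J6 → J4 → J7 → J3
Completion and lateness:
  J1: C=6, d=17, L=6-17=-11
  J2: C=13, d=21, L=13-21=-8
  J5: C=27, d=31, L=27-31=-4
  J6: C=34, d=36, L=34-36=-2
  J4: C=45, d=49, L=45-49=-4
  J7: C=48, d=53, L=48-53=-5
  J3: C=54, d=60, L=54-60=-6
Lmax = max(-11, -8, -4, -2, -4, -5, -6)
= -2


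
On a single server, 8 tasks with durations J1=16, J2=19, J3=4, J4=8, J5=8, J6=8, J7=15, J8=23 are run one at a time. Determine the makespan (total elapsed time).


Sequential makespan: sum all processing times
= 16 + 19 + 4 + 8 + 8 + 8 + 15 + 23
= 101 time units


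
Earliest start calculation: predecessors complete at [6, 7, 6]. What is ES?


ES = max of all predecessor completion times
Predecessors: [6, 7, 6]
ES = max(6, 7, 6)
= 7


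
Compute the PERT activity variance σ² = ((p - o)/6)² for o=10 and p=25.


σ² = ((p - o) / 6)² = (p - o)² / 36
= (25 - 10)² / 36
= 15² / 36
= 225 / 36
= 6.2500


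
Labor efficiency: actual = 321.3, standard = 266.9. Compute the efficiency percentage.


Efficiency = (actual / standard) × 100
= (321.3 / 266.9) × 100
= 120.4%


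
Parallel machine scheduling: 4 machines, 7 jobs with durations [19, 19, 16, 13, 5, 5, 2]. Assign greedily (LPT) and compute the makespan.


Jobs (LPT sorted): [19, 19, 16, 13, 5, 5, 2]
Machines: 4
  J=19 → Machine 1 (load: 0+19=19)
  J=19 → Machine 2 (load: 0+19=19)
  J=16 → Machine 3 (load: 0+16=16)
  J=13 → Machine 4 (load: 0+13=13)
  J=5 → Machine 4 (load: 13+5=18)
  J=5 → Machine 3 (load: 16+5=21)
  J=2 → Machine 4 (load: 18+2=20)
Machine loads: [19, 19, 21, 20]
Makespan = max = 21 time units


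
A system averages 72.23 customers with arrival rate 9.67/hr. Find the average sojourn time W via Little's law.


Little's law: L = λW → W = L / λ
= 72.23 / 9.67
= 7.47 hours


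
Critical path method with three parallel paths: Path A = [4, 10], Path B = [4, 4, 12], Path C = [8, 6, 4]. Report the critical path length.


Path A: 4 + 10 = 14
Path B: 4 + 4 + 12 = 20
Path C: 8 + 6 + 4 = 18
Critical path = longest = max(14, 20, 18)
= 20 (Path B)


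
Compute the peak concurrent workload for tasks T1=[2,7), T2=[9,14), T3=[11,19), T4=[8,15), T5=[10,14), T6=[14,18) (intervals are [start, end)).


Check each time point for overlaps:
  t=11: 4 tasks active (T2, T3, T4, T5)
Max concurrent = 4


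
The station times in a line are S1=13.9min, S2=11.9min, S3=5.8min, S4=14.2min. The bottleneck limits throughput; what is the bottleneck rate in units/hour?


Bottleneck = longest station time
Station times: [13.9, 11.9, 5.8, 14.2]
Max = 14.2 min
Rate = 60 / 14.2
= 4.23 units/hour (bottleneck: 14.2min)


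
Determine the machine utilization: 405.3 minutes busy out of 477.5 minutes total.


Utilization = busy / total × 100
= 405.3 / 477.5 × 100
= 84.9%


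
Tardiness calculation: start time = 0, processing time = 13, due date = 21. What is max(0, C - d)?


Completion = start + processing = 0 + 13 = 13
Tardiness = max(0, C - d) = max(0, 13 - 21)
= max(0, -8)
= 0


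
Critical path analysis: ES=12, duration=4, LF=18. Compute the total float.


EF = ES + duration = 12 + 4 = 16
LS = LF - duration = 18 - 4 = 14
Total Float = LF - EF = 18 - 16
(or LS - ES = 14 - 12)
= 2


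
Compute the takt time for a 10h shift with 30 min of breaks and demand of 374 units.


Available = 10×60 - 30 = 570 min
Takt time = 570 / 374
= 1.52 min/unit


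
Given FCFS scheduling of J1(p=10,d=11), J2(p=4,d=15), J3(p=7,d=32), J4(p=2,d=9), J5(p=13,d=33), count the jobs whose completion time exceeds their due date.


Completion vs due date:
  J1: C=10, d=11 → on time
  J2: C=14, d=15 → on time
  J3: C=21, d=32 → on time
  J4: C=23, d=9 → TARDY
  J5: C=36, d=33 → TARDY
Tardy jobs: J4, J5
Count = 2


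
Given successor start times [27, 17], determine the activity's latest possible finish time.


LF = min of all successor start times
Successors start at: [27, 17]
LF = min(27, 17)
= 17


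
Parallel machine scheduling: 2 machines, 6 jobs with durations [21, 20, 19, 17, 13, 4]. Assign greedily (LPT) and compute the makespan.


Jobs (LPT sorted): [21, 20, 19, 17, 13, 4]
Machines: 2
  J=21 → Machine 1 (load: 0+21=21)
  J=20 → Machine 2 (load: 0+20=20)
  J=19 → Machine 2 (load: 20+19=39)
  J=17 → Machine 1 (load: 21+17=38)
  J=13 → Machine 1 (load: 38+13=51)
  J=4 → Machine 2 (load: 39+4=43)
Machine loads: [51, 43]
Makespan = max = 51 time units


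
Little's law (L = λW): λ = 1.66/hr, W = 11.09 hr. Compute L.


Little's law: L = λ × W
= 1.66 × 11.09
= 18.41


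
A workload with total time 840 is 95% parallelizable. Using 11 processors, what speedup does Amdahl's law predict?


Amdahl's law: T_p = T × ((1-p) + p/N)
= 840 × ((1-0.95) + 0.95/11)
= 840 × (0.05 + 0.0864)
= 840 × 0.1364
= 114.55
Speedup = 840/114.55
= 7.33×


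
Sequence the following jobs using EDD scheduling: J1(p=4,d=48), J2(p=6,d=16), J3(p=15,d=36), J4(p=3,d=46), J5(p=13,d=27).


EDD: sort by earliest due date
  J2: d=16, p=6
  J5: d=27, p=13
  J3: d=36, p=15
  J4: d=46, p=3
  J1: d=48, p=4
Order: J2 → J5 → J3 → J4 → J1


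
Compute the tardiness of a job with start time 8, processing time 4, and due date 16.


Completion = start + processing = 8 + 4 = 12
Tardiness = max(0, C - d) = max(0, 12 - 16)
= max(0, -4)
= 0


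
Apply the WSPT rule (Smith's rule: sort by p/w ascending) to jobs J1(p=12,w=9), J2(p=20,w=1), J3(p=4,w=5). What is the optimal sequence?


WSPT (Smith's rule): sort by p/w ascending
  J3: p/w = 4/5 = 0.800
  J1: p/w = 12/9 = 1.333
  J2: p/w = 20/1 = 20.000
Order: J3 → J1 → J2


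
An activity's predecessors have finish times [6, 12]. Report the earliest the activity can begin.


ES = max of all predecessor completion times
Predecessors: [6, 12]
ES = max(6, 12)
= 12


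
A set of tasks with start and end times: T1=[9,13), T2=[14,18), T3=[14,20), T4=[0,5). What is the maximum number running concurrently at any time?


Check each time point for overlaps:
  t=14: 2 tasks active (T2, T3)
Max concurrent = 2


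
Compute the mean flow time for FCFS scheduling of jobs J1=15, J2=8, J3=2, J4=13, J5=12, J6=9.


Completion times:
  J1: completes at 15
  J2: completes at 23
  J3: completes at 25
  J4: completes at 38
  J5: completes at 50
  J6: completes at 59
Sum = 210
Average = 210/6
= 35.00


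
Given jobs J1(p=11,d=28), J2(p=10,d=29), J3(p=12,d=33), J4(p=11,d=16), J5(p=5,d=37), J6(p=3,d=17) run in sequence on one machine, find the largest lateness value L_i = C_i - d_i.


Lateness per job (L = C - d):
  J1: C=11, d=28, L=-17
  J2: C=21, d=29, L=-8
  J3: C=33, d=33, L=0
  J4: C=44, d=16, L=28
  J5: C=49, d=37, L=12
  J6: C=52, d=17, L=35
Lmax = max(-17, -8, 0, 28, 12, 35)
= 35


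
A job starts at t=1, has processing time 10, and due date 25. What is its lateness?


Completion = 1 + 10 = 11
Lateness = C - d = 11 - 25
= -14


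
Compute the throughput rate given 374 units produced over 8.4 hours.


Throughput = units / time
= 374 / 8.4
= 44.5 units/hour


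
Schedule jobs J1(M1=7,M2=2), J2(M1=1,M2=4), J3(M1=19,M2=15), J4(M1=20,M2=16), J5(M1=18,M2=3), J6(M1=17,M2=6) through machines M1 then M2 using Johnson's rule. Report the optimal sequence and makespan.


Johnson's rule:
Group 1 (M1≤M2, sort by M1): ['J2']
Group 2 (M1>M2, sort desc M2): ['J4', 'J3', 'J6', 'J5', 'J1']
Sequence: J2 → J4 → J3 → J6 → J5 → J1
Makespan calculation:
  J2: M1 done=1, M2 done=5
  J4: M1 done=21, M2 done=37
  J3: M1 done=40, M2 done=55
  J6: M1 done=57, M2 done=63
  J5: M1 done=75, M2 done=78
  J1: M1 done=82, M2 done=84
= Sequence: J2 → J4 → J3 → J6 → J5 → J1, Makespan: 84


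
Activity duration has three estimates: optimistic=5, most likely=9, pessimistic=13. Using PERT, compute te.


te = (o + 4m + p) / 6
= (5 + 4×9 + 13) / 6
= (5 + 36 + 13) / 6
= 54 / 6
= 9.00


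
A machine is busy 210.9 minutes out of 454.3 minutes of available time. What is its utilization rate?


Utilization = busy / total × 100
= 210.9 / 454.3 × 100
= 46.4%


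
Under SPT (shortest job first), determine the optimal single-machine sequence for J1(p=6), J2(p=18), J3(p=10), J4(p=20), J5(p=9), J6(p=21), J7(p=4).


SPT: sort by shortest processing time
  J7: p=4
  J1: p=6
  J5: p=9
  J3: p=10
  J2: p=18
  J4: p=20
  J6: p=21
Order: J7 → J1 → J5 → J3 → J2 → J4 → J6


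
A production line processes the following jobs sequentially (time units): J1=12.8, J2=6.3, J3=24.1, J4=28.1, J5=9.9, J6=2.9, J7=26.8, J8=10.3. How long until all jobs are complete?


Sequential makespan: sum all processing times
= 12.8 + 6.3 + 24.1 + 28.1 + 9.9 + 2.9 + 26.8 + 10.3
= 121.2 time units


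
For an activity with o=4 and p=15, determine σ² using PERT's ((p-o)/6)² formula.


σ² = ((p - o) / 6)² = (p - o)² / 36
= (15 - 4)² / 36
= 11² / 36
= 121 / 36
= 3.3611


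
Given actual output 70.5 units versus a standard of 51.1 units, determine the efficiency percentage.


Efficiency = (actual / standard) × 100
= (70.5 / 51.1) × 100
= 138.0%


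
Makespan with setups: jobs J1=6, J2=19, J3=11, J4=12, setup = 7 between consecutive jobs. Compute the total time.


Makespan = Σ processing + (n-1) × setup
= (6 + 19 + 11 + 12) + (4-1)×7
= 48 + 21
= 69 time units


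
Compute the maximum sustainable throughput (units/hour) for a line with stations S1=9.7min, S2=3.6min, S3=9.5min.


Bottleneck = longest station time
Station times: [9.7, 3.6, 9.5]
Max = 9.7 min
Rate = 60 / 9.7
= 6.19 units/hour (bottleneck: 9.7min)


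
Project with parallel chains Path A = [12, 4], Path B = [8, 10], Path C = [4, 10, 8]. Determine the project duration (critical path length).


Path A: 12 + 4 = 16
Path B: 8 + 10 = 18
Path C: 4 + 10 + 8 = 22
Critical path = longest = max(16, 18, 22)
= 22 (Path C)


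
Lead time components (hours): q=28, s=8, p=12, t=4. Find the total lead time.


Lead time = queue + setup + processing + transit
= 28 + 8 + 12 + 4
= 52 hours


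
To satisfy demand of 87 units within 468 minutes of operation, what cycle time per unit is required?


Cycle time = available time / demand
= 468 / 87
= 5.38 min/unit


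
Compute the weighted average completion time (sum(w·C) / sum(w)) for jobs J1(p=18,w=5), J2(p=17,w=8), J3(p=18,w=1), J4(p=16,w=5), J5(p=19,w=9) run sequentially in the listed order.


Completion times:
  J1: C=18, w×C=5×18=90
  J2: C=35, w×C=8×35=280
  J3: C=53, w×C=1×53=53
  J4: C=69, w×C=5×69=345
  J5: C=88, w×C=9×88=792
Sum w×C = 1560
Sum w = 28
Weighted avg = 1560/28
= 55.71


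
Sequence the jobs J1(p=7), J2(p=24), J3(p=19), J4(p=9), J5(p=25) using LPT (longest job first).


LPT: sort by longest processing time first
  J5: p=25
  J2: p=24
  J3: p=19
  J4: p=9
  J1: p=7
Order: J5 → J2 → J3 → J4 → J1


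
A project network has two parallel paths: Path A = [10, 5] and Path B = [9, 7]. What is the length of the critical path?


Path A: 10 + 5 = 15
Path B: 9 + 7 = 16
Critical path = longest = max(15, 16)
= 16 (Path B)


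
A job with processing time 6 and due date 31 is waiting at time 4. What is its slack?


Slack = due - current_time - processing
= 31 - 4 - 6
= 21


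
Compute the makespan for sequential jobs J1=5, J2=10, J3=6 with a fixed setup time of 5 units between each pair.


Makespan = Σ processing + (n-1) × setup
= (5 + 10 + 6) + (3-1)×5
= 21 + 10
= 31 time units


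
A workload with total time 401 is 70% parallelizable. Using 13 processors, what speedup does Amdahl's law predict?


Amdahl's law: T_p = T × ((1-p) + p/N)
= 401 × ((1-0.7) + 0.7/13)
= 401 × (0.30 + 0.0538)
= 401 × 0.3538
= 141.89
Speedup = 401/141.89
= 2.83×


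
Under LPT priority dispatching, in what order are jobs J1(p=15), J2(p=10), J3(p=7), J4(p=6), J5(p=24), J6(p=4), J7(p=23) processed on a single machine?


LPT: sort by longest processing time first
  J5: p=24
  J7: p=23
  J1: p=15
  J2: p=10
  J3: p=7
  J4: p=6
  J6: p=4
Order: J5 → J7 → J1 → J2 → J3 → J4 → J6


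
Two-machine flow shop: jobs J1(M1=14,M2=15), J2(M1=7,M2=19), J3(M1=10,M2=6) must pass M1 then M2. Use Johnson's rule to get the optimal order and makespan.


Johnson's rule:
Group 1 (M1≤M2, sort by M1): ['J2', 'J1']
Group 2 (M1>M2, sort desc M2): ['J3']
Sequence: J2 → J1 → J3
Makespan calculation:
  J2: M1 done=7, M2 done=26
  J1: M1 done=21, M2 done=41
  J3: M1 done=31, M2 done=47
= Sequence: J2 → J1 → J3, Makespan: 47


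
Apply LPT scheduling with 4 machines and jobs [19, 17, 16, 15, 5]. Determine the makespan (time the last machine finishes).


Jobs (LPT sorted): [19, 17, 16, 15, 5]
Machines: 4
  J=19 → Machine 1 (load: 0+19=19)
  J=17 → Machine 2 (load: 0+17=17)
  J=16 → Machine 3 (load: 0+16=16)
  J=15 → Machine 4 (load: 0+15=15)
  J=5 → Machine 4 (load: 15+5=20)
Machine loads: [19, 17, 16, 20]
Makespan = max = 20 time units


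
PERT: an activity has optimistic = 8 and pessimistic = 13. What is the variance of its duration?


σ² = ((p - o) / 6)² = (p - o)² / 36
= (13 - 8)² / 36
= 5² / 36
= 25 / 36
= 0.6944


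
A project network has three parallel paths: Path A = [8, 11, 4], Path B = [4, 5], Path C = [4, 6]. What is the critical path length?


Path A: 8 + 11 + 4 = 23
Path B: 4 + 5 = 9
Path C: 4 + 6 = 10
Critical path = longest = max(23, 9, 10)
= 23 (Path A)


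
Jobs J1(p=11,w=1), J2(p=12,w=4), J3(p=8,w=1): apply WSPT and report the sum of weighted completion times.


WSPT order (by p/w): J2 → J3 → J1
  J2: C=12, w·C=4×12=48
  J3: C=20, w·C=1×20=20
  J1: C=31, w·C=1×31=31
Σ w·C = 99
= 99


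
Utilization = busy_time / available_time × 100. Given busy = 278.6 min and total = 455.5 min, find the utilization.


Utilization = busy / total × 100
= 278.6 / 455.5 × 100
= 61.2%


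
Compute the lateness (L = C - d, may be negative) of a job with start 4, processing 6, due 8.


Completion = 4 + 6 = 10
Lateness = C - d = 10 - 8
= 2


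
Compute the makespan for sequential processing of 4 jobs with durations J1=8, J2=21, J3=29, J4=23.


Sequential makespan: sum all processing times
= 8 + 21 + 29 + 23
= 81 time units


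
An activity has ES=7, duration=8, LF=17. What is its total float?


EF = ES + duration = 7 + 8 = 15
LS = LF - duration = 17 - 8 = 9
Total Float = LF - EF = 17 - 15
(or LS - ES = 9 - 7)
= 2


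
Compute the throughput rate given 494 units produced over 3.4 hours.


Throughput = units / time
= 494 / 3.4
= 145.3 units/hour


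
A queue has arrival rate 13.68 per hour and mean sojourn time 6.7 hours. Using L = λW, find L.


Little's law: L = λ × W
= 13.68 × 6.7
= 91.66


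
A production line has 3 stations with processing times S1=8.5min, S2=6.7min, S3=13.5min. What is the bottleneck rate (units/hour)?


Bottleneck = longest station time
Station times: [8.5, 6.7, 13.5]
Max = 13.5 min
Rate = 60 / 13.5
= 4.44 units/hour (bottleneck: 13.5min)


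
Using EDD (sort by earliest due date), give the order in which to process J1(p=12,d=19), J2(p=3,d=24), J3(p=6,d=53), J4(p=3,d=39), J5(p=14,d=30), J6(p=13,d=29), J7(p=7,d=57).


EDD: sort by earliest due date
  J1: d=19, p=12
  J2: d=24, p=3
  J6: d=29, p=13
  J5: d=30, p=14
  J4: d=39, p=3
  J3: d=53, p=6
  J7: d=57, p=7
Order: J1 → J2 → J6 → J5 → J4 → J3 → J7


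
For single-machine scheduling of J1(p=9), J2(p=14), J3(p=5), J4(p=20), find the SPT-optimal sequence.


SPT: sort by shortest processing time
  J3: p=5
  J1: p=9
  J2: p=14
  J4: p=20
Order: J3 → J1 → J2 → J4


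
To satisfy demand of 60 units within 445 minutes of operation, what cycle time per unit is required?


Cycle time = available time / demand
= 445 / 60
= 7.42 min/unit


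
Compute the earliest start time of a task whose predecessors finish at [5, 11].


ES = max of all predecessor completion times
Predecessors: [5, 11]
ES = max(5, 11)
= 11


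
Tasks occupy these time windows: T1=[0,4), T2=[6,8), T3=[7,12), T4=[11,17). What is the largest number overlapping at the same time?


Check each time point for overlaps:
  t=7: 2 tasks active (T2, T3)
Max concurrent = 2


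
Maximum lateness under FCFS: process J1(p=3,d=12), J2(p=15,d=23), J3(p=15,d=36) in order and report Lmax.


Lateness per job (L = C - d):
  J1: C=3, d=12, L=-9
  J2: C=18, d=23, L=-5
  J3: C=33, d=36, L=-3
Lmax = max(-9, -5, -3)
= -3


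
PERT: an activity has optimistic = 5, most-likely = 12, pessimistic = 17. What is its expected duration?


te = (o + 4m + p) / 6
= (5 + 4×12 + 17) / 6
= (5 + 48 + 17) / 6
= 70 / 6
= 11.67


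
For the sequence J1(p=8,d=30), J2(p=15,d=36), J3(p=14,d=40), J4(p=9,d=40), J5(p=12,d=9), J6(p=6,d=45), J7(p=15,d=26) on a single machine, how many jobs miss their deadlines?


Completion vs due date:
  J1: C=8, d=30 → on time
  J2: C=23, d=36 → on time
  J3: C=37, d=40 → on time
  J4: C=46, d=40 → TARDY
  J5: C=58, d=9 → TARDY
  J6: C=64, d=45 → TARDY
  J7: C=79, d=26 → TARDY
Tardy jobs: J4, J5, J6, J7
Count = 4


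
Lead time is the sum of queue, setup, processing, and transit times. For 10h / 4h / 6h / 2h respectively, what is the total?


Lead time = queue + setup + processing + transit
= 10 + 4 + 6 + 2
= 22 hours


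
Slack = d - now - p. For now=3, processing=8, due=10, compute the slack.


Slack = due - current_time - processing
= 10 - 3 - 8
= -1


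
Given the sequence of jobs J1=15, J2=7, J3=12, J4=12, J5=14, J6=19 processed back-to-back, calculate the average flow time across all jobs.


Completion times:
  J1: completes at 15
  J2: completes at 22
  J3: completes at 34
  J4: completes at 46
  J5: completes at 60
  J6: completes at 79
Sum = 256
Average = 256/6
= 42.67


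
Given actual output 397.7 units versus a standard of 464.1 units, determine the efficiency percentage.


Efficiency = (actual / standard) × 100
= (397.7 / 464.1) × 100
= 85.7%


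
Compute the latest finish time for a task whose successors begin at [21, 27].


LF = min of all successor start times
Successors start at: [21, 27]
LF = min(21, 27)
= 21


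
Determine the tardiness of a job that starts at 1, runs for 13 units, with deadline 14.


Completion = start + processing = 1 + 13 = 14
Tardiness = max(0, C - d) = max(0, 14 - 14)
= max(0, 0)
= 0


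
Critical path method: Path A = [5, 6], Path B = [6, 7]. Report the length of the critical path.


Path A: 5 + 6 = 11
Path B: 6 + 7 = 13
Critical path = longest = max(11, 13)
= 13 (Path B)


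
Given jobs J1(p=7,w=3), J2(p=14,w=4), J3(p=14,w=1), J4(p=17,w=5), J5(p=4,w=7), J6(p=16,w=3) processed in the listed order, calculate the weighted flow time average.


Completion times:
  J1: C=7, w×C=3×7=21
  J2: C=21, w×C=4×21=84
  J3: C=35, w×C=1×35=35
  J4: C=52, w×C=5×52=260
  J5: C=56, w×C=7×56=392
  J6: C=72, w×C=3×72=216
Sum w×C = 1008
Sum w = 23
Weighted avg = 1008/23
= 43.83


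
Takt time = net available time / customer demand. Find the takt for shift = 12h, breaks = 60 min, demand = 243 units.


Available = 12×60 - 60 = 660 min
Takt time = 660 / 243
= 2.72 min/unit


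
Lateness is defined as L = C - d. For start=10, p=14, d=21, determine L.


Completion = 10 + 14 = 24
Lateness = C - d = 24 - 21
= 3


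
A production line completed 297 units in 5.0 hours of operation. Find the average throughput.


Throughput = units / time
= 297 / 5.0
= 59.4 units/hour


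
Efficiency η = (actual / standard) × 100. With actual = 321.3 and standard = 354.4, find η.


Efficiency = (actual / standard) × 100
= (321.3 / 354.4) × 100
= 90.7%


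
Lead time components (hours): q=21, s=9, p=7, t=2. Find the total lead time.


Lead time = queue + setup + processing + transit
= 21 + 9 + 7 + 2
= 39 hours


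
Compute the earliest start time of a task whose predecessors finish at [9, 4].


ES = max of all predecessor completion times
Predecessors: [9, 4]
ES = max(9, 4)
= 9


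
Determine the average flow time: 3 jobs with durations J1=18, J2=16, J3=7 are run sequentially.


Completion times:
  J1: completes at 18
  J2: completes at 34
  J3: completes at 41
Sum = 93
Average = 93/3
= 31.00


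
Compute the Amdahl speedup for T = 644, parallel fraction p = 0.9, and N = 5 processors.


Amdahl's law: T_p = T × ((1-p) + p/N)
= 644 × ((1-0.9) + 0.9/5)
= 644 × (0.10 + 0.1800)
= 644 × 0.2800
= 180.32
Speedup = 644/180.32
= 3.57×


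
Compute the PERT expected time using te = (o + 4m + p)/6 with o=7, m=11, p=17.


te = (o + 4m + p) / 6
= (7 + 4×11 + 17) / 6
= (7 + 44 + 17) / 6
= 68 / 6
= 11.33


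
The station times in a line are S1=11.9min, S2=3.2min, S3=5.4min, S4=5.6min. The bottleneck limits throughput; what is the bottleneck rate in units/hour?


Bottleneck = longest station time
Station times: [11.9, 3.2, 5.4, 5.6]
Max = 11.9 min
Rate = 60 / 11.9
= 5.04 units/hour (bottleneck: 11.9min)


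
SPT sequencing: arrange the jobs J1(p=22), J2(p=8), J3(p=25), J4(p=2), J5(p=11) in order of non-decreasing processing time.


SPT: sort by shortest processing time
  J4: p=2
  J2: p=8
  J5: p=11
  J1: p=22
  J3: p=25
Order: J4 → J2 → J5 → J1 → J3


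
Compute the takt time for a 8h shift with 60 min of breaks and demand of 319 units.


Available = 8×60 - 60 = 420 min
Takt time = 420 / 319
= 1.32 min/unit


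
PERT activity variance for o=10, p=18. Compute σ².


σ² = ((p - o) / 6)² = (p - o)² / 36
= (18 - 10)² / 36
= 8² / 36
= 64 / 36
= 1.7778


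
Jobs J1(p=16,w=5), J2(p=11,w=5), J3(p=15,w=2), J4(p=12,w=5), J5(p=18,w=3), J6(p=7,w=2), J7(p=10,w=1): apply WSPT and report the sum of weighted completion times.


WSPT order (by p/w): J2 → J4 → J1 → J6 → J5 → J3 → J7
  J2: C=11, w·C=5×11=55
  J4: C=23, w·C=5×23=115
  J1: C=39, w·C=5×39=195
  J6: C=46, w·C=2×46=92
  J5: C=64, w·C=3×64=192
  J3: C=79, w·C=2×79=158
  J7: C=89, w·C=1×89=89
Σ w·C = 896
= 896


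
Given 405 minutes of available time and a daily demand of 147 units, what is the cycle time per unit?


Cycle time = available time / demand
= 405 / 147
= 2.76 min/unit


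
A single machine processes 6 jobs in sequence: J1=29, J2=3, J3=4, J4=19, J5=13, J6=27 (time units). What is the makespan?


Sequential makespan: sum all processing times
= 29 + 3 + 4 + 19 + 13 + 27
= 95 time units


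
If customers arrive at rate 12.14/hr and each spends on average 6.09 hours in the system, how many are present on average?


Little's law: L = λ × W
= 12.14 × 6.09
= 73.93


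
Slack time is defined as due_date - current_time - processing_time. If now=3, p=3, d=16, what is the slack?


Slack = due - current_time - processing
= 16 - 3 - 3
= 10


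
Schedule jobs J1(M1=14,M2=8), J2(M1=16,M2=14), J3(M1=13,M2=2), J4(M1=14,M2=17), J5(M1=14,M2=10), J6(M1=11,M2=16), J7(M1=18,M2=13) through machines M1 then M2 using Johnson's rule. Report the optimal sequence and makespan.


Johnson's rule:
Group 1 (M1≤M2, sort by M1): ['J6', 'J4']
Group 2 (M1>M2, sort desc M2): ['J2', 'J7', 'J5', 'J1', 'J3']
Sequence: J6 → J4 → J2 → J7 → J5 → J1 → J3
Makespan calculation:
  J6: M1 done=11, M2 done=27
  J4: M1 done=25, M2 done=44
  J2: M1 done=41, M2 done=58
  J7: M1 done=59, M2 done=72
  J5: M1 done=73, M2 done=83
  J1: M1 done=87, M2 done=95
  J3: M1 done=100, M2 done=102
= Sequence: J6 → J4 → J2 → J7 → J5 → J1 → J3, Makespan: 102


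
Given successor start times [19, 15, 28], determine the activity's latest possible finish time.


LF = min of all successor start times
Successors start at: [19, 15, 28]
LF = min(19, 15, 28)
= 15


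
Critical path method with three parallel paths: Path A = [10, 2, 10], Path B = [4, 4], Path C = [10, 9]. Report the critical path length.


Path A: 10 + 2 + 10 = 22
Path B: 4 + 4 = 8
Path C: 10 + 9 = 19
Critical path = longest = max(22, 8, 19)
= 22 (Path A)


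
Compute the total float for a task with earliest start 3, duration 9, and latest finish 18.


EF = ES + duration = 3 + 9 = 12
LS = LF - duration = 18 - 9 = 9
Total Float = LF - EF = 18 - 12
(or LS - ES = 9 - 3)
= 6


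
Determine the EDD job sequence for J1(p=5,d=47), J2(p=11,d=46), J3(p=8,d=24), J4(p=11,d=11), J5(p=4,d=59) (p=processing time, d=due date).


EDD: sort by earliest due date
  J4: d=11, p=11
  J3: d=24, p=8
  J2: d=46, p=11
  J1: d=47, p=5
  J5: d=59, p=4
Order: J4 → J3 → J2 → J1 → J5


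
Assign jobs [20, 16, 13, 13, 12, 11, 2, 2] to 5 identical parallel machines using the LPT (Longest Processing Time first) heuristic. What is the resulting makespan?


Jobs (LPT sorted): [20, 16, 13, 13, 12, 11, 2, 2]
Machines: 5
  J=20 → Machine 1 (load: 0+20=20)
  J=16 → Machine 2 (load: 0+16=16)
  J=13 → Machine 3 (load: 0+13=13)
  J=13 → Machine 4 (load: 0+13=13)
  J=12 → Machine 5 (load: 0+12=12)
  J=11 → Machine 5 (load: 12+11=23)
  J=2 → Machine 3 (load: 13+2=15)
  J=2 → Machine 4 (load: 13+2=15)
Machine loads: [20, 16, 15, 15, 23]
Makespan = max = 23 time units


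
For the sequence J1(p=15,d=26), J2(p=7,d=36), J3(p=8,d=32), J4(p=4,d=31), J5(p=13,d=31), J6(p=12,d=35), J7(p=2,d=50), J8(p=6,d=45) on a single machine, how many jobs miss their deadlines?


Completion vs due date:
  J1: C=15, d=26 → on time
  J2: C=22, d=36 → on time
  J3: C=30, d=32 → on time
  J4: C=34, d=31 → TARDY
  J5: C=47, d=31 → TARDY
  J6: C=59, d=35 → TARDY
  J7: C=61, d=50 → TARDY
  J8: C=67, d=45 → TARDY
Tardy jobs: J4, J5, J6, J7, J8
Count = 5


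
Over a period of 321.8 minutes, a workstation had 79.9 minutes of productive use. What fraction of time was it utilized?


Utilization = busy / total × 100
= 79.9 / 321.8 × 100
= 24.8%


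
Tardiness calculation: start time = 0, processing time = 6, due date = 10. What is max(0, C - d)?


Completion = start + processing = 0 + 6 = 6
Tardiness = max(0, C - d) = max(0, 6 - 10)
= max(0, -4)
= 0


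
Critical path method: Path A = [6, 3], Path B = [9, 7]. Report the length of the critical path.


Path A: 6 + 3 = 9
Path B: 9 + 7 = 16
Critical path = longest = max(9, 16)
= 16 (Path B)


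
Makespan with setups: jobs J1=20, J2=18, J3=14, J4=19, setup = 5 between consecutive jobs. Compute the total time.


Makespan = Σ processing + (n-1) × setup
= (20 + 18 + 14 + 19) + (4-1)×5
= 71 + 15
= 86 time units


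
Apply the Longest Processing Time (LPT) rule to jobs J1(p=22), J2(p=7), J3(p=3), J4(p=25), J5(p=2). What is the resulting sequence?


LPT: sort by longest processing time first
  J4: p=25
  J1: p=22
  J2: p=7
  J3: p=3
  J5: p=2
Order: J4 → J1 → J2 → J3 → J5


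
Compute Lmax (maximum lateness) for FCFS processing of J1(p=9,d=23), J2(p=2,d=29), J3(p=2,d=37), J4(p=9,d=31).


Lateness per job (L = C - d):
  J1: C=9, d=23, L=-14
  J2: C=11, d=29, L=-18
  J3: C=13, d=37, L=-24
  J4: C=22, d=31, L=-9
Lmax = max(-14, -18, -24, -9)
= -9


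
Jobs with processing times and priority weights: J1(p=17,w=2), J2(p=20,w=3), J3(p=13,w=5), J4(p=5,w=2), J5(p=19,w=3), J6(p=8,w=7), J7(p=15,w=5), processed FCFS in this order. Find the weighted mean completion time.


Completion times:
  J1: C=17, w×C=2×17=34
  J2: C=37, w×C=3×37=111
  J3: C=50, w×C=5×50=250
  J4: C=55, w×C=2×55=110
  J5: C=74, w×C=3×74=222
  J6: C=82, w×C=7×82=574
  J7: C=97, w×C=5×97=485
Sum w×C = 1786
Sum w = 27
Weighted avg = 1786/27
= 66.15


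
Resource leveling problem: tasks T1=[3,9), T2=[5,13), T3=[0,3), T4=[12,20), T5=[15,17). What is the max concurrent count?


Check each time point for overlaps:
  t=5: 2 tasks active (T1, T2)
Max concurrent = 2


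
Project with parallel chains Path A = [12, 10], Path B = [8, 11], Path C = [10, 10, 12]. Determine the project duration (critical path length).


Path A: 12 + 10 = 22
Path B: 8 + 11 = 19
Path C: 10 + 10 + 12 = 32
Critical path = longest = max(22, 19, 32)
= 32 (Path C)


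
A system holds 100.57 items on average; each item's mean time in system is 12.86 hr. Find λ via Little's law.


Little's law: L = λW → λ = L / W
= 100.57 / 12.86
= 7.82 per hour


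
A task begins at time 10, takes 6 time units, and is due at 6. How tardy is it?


Completion = start + processing = 10 + 6 = 16
Tardiness = max(0, C - d) = max(0, 16 - 6)
= max(0, 10)
= 10


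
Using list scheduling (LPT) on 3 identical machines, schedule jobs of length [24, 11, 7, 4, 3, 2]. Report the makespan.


Jobs (LPT sorted): [24, 11, 7, 4, 3, 2]
Machines: 3
  J=24 → Machine 1 (load: 0+24=24)
  J=11 → Machine 2 (load: 0+11=11)
  J=7 → Machine 3 (load: 0+7=7)
  J=4 → Machine 3 (load: 7+4=11)
  J=3 → Machine 2 (load: 11+3=14)
  J=2 → Machine 3 (load: 11+2=13)
Machine loads: [24, 14, 13]
Makespan = max = 24 time units


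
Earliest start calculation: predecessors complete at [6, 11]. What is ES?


ES = max of all predecessor completion times
Predecessors: [6, 11]
ES = max(6, 11)
= 11


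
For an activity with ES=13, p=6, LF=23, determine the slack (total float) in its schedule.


EF = ES + duration = 13 + 6 = 19
LS = LF - duration = 23 - 6 = 17
Total Float = LF - EF = 23 - 19
(or LS - ES = 17 - 13)
= 4


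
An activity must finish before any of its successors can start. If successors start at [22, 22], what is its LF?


LF = min of all successor start times
Successors start at: [22, 22]
LF = min(22, 22)
= 22


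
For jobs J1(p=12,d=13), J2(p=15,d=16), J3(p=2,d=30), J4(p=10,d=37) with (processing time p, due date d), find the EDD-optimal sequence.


EDD: sort by earliest due date
  J1: d=13, p=12
  J2: d=16, p=15
  J3: d=30, p=2
  J4: d=37, p=10
Order: J1 → J2 → J3 → J4


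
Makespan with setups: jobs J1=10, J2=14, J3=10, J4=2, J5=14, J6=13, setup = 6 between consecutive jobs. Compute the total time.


Makespan = Σ processing + (n-1) × setup
= (10 + 14 + 10 + 2 + 14 + 13) + (6-1)×6
= 63 + 30
= 93 time units


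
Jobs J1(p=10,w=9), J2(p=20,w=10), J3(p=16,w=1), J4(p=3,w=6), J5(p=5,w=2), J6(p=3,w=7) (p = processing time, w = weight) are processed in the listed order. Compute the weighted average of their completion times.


Completion times:
  J1: C=10, w×C=9×10=90
  J2: C=30, w×C=10×30=300
  J3: C=46, w×C=1×46=46
  J4: C=49, w×C=6×49=294
  J5: C=54, w×C=2×54=108
  J6: C=57, w×C=7×57=399
Sum w×C = 1237
Sum w = 35
Weighted avg = 1237/35
= 35.34


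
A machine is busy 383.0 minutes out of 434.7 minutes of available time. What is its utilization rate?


Utilization = busy / total × 100
= 383.0 / 434.7 × 100
= 88.1%


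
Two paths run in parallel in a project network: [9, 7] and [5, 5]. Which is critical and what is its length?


Path A: 9 + 7 = 16
Path B: 5 + 5 = 10
Critical path = longest = max(16, 10)
= 16 (Path A)


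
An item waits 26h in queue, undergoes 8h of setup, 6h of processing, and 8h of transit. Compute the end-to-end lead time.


Lead time = queue + setup + processing + transit
= 26 + 8 + 6 + 8
= 48 hours


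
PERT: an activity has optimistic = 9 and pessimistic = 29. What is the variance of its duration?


σ² = ((p - o) / 6)² = (p - o)² / 36
= (29 - 9)² / 36
= 20² / 36
= 400 / 36
= 11.1111


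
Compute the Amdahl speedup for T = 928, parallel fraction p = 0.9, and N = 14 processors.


Amdahl's law: T_p = T × ((1-p) + p/N)
= 928 × ((1-0.9) + 0.9/14)
= 928 × (0.10 + 0.0643)
= 928 × 0.1643
= 152.46
Speedup = 928/152.46
= 6.09×


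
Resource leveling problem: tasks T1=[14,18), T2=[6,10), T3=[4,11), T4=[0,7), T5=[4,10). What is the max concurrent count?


Check each time point for overlaps:
  t=6: 4 tasks active (T2, T3, T4, T5)
Max concurrent = 4


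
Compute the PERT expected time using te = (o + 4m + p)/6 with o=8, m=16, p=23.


te = (o + 4m + p) / 6
= (8 + 4×16 + 23) / 6
= (8 + 64 + 23) / 6
= 95 / 6
= 15.83


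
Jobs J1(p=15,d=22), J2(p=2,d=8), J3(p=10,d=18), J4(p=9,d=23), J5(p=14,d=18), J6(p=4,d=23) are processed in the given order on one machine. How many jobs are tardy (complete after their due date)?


Completion vs due date:
  J1: C=15, d=22 → on time
  J2: C=17, d=8 → TARDY
  J3: C=27, d=18 → TARDY
  J4: C=36, d=23 → TARDY
  J5: C=50, d=18 → TARDY
  J6: C=54, d=23 → TARDY
Tardy jobs: J2, J3, J4, J5, J6
Count = 5


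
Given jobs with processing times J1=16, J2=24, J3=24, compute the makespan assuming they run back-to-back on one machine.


Sequential makespan: sum all processing times
= 16 + 24 + 24
= 64 time units


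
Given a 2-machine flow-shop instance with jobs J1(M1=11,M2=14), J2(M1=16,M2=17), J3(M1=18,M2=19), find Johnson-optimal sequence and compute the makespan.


Johnson's rule:
Group 1 (M1≤M2, sort by M1): ['J1', 'J2', 'J3']
Group 2 (M1>M2, sort desc M2): []
Sequence: J1 → J2 → J3
Makespan calculation:
  J1: M1 done=11, M2 done=25
  J2: M1 done=27, M2 done=44
  J3: M1 done=45, M2 done=64
= Sequence: J1 → J2 → J3, Makespan: 64


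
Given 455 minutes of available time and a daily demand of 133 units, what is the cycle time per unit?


Cycle time = available time / demand
= 455 / 133
= 3.42 min/unit


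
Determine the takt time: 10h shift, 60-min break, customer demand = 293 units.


Available = 10×60 - 60 = 540 min
Takt time = 540 / 293
= 1.84 min/unit


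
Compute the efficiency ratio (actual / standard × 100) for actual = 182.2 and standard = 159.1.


Efficiency = (actual / standard) × 100
= (182.2 / 159.1) × 100
= 114.5%


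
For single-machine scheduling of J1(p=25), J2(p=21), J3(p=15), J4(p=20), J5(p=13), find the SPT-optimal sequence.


SPT: sort by shortest processing time
  J5: p=13
  J3: p=15
  J4: p=20
  J2: p=21
  J1: p=25
Order: J5 → J3 → J4 → J2 → J1


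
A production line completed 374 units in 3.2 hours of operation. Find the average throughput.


Throughput = units / time
= 374 / 3.2
= 116.9 units/hour


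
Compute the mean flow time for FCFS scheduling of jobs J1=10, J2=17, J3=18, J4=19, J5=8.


Completion times:
  J1: completes at 10
  J2: completes at 27
  J3: completes at 45
  J4: completes at 64
  J5: completes at 72
Sum = 218
Average = 218/5
= 43.60


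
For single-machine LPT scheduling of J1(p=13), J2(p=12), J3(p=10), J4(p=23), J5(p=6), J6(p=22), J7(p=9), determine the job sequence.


LPT: sort by longest processing time first
  J4: p=23
  J6: p=22
  J1: p=13
  J2: p=12
  J3: p=10
  J7: p=9
  J5: p=6
Order: J4 → J6 → J1 → J2 → J3 → J7 → J5


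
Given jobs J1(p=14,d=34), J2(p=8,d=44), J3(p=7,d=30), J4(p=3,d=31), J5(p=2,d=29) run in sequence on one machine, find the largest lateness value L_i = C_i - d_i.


Lateness per job (L = C - d):
  J1: C=14, d=34, L=-20
  J2: C=22, d=44, L=-22
  J3: C=29, d=30, L=-1
  J4: C=32, d=31, L=1
  J5: C=34, d=29, L=5
Lmax = max(-20, -22, -1, 1, 5)
= 5


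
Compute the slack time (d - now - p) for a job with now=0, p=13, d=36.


Slack = due - current_time - processing
= 36 - 0 - 13
= 23


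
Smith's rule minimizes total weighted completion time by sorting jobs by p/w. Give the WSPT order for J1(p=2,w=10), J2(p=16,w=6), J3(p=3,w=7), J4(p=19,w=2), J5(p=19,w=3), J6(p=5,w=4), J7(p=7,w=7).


WSPT (Smith's rule): sort by p/w ascending
  J1: p/w = 2/10 = 0.200
  J3: p/w = 3/7 = 0.429
  J7: p/w = 7/7 = 1.000
  J6: p/w = 5/4 = 1.250
  J2: p/w = 16/6 = 2.667
  J5: p/w = 19/3 = 6.333
  J4: p/w = 19/2 = 9.500
Order: J1 → J3 → J7 → J6 → J2 → J5 → J4


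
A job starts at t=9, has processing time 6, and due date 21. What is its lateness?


Completion = 9 + 6 = 15
Lateness = C - d = 15 - 21
= -6


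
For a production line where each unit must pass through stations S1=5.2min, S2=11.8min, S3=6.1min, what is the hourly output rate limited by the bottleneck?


Bottleneck = longest station time
Station times: [5.2, 11.8, 6.1]
Max = 11.8 min
Rate = 60 / 11.8
= 5.08 units/hour (bottleneck: 11.8min)


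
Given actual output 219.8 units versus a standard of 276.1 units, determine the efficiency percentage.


Efficiency = (actual / standard) × 100
= (219.8 / 276.1) × 100
= 79.6%


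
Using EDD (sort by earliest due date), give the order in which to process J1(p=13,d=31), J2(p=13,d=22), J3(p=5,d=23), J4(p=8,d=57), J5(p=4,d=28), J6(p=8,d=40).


EDD: sort by earliest due date
  J2: d=22, p=13
  J3: d=23, p=5
  J5: d=28, p=4
  J1: d=31, p=13
  J6: d=40, p=8
  J4: d=57, p=8
Order: J2 → J3 → J5 → J1 → J6 → J4


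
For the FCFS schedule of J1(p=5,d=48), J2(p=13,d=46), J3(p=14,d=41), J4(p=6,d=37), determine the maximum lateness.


Lateness per job (L = C - d):
  J1: C=5, d=48, L=-43
  J2: C=18, d=46, L=-28
  J3: C=32, d=41, L=-9
  J4: C=38, d=37, L=1
Lmax = max(-43, -28, -9, 1)
= 1


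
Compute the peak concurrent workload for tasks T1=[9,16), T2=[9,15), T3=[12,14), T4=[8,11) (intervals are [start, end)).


Check each time point for overlaps:
  t=9: 3 tasks active (T1, T2, T4)
Max concurrent = 3


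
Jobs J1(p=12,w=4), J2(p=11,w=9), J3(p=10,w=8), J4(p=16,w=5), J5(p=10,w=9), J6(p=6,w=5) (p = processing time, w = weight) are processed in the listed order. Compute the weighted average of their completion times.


Completion times:
  J1: C=12, w×C=4×12=48
  J2: C=23, w×C=9×23=207
  J3: C=33, w×C=8×33=264
  J4: C=49, w×C=5×49=245
  J5: C=59, w×C=9×59=531
  J6: C=65, w×C=5×65=325
Sum w×C = 1620
Sum w = 40
Weighted avg = 1620/40
= 40.50


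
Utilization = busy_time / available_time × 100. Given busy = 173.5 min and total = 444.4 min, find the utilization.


Utilization = busy / total × 100
= 173.5 / 444.4 × 100
= 39.0%


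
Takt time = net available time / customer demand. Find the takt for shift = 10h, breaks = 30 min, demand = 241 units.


Available = 10×60 - 30 = 570 min
Takt time = 570 / 241
= 2.37 min/unit


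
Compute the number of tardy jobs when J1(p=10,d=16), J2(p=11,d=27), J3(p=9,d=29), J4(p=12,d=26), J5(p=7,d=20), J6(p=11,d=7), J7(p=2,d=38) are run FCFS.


Completion vs due date:
  J1: C=10, d=16 → on time
  J2: C=21, d=27 → on time
  J3: C=30, d=29 → TARDY
  J4: C=42, d=26 → TARDY
  J5: C=49, d=20 → TARDY
  J6: C=60, d=7 → TARDY
  J7: C=62, d=38 → TARDY
Tardy jobs: J3, J4, J5, J6, J7
Count = 5
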